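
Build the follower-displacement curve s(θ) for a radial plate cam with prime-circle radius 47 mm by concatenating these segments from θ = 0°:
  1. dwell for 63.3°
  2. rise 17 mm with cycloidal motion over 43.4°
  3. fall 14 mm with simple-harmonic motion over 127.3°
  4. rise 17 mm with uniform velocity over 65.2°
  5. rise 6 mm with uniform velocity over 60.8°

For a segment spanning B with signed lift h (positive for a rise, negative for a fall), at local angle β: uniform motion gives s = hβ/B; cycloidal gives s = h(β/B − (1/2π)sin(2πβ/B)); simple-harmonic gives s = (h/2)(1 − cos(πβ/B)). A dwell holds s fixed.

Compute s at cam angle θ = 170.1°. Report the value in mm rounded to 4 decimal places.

seg 1 [0°–63.3°] dwell: s stays 0.0000
seg 2 [63.3°–106.7°] cycloidal, h=17: full span → s += 17 → s = 17.0000
seg 3 [106.7°–234°] simple-harmonic, h=-14: θ=170.1° here. β=63.4, B=127.3. -14/2·(1 − cos(π·0.4980)) = -6.9568 → s = 10.0432

10.0432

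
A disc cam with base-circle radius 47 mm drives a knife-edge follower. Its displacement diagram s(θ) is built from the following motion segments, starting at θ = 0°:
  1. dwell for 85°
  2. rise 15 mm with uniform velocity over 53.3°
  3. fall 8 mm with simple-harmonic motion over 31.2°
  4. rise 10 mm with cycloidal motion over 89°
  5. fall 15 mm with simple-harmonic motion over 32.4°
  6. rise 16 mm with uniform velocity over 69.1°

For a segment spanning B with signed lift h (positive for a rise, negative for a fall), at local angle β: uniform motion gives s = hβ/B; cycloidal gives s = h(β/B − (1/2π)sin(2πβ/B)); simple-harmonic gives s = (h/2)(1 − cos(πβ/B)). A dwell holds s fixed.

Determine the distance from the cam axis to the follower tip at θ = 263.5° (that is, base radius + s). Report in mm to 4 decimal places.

seg 1 [0°–85°] dwell: s stays 0.0000
seg 2 [85°–138.3°] uniform, h=15: full span → s += 15 → s = 15.0000
seg 3 [138.3°–169.5°] simple-harmonic, h=-8: full span → s += -8 → s = 7.0000
seg 4 [169.5°–258.5°] cycloidal, h=10: full span → s += 10 → s = 17.0000
seg 5 [258.5°–290.9°] simple-harmonic, h=-15: θ=263.5° here. β=5, B=32.4. -15/2·(1 − cos(π·0.1543)) = -0.8643 → s = 16.1357
radial distance = base radius + s = 47 + 16.1357 = 63.1357

63.1357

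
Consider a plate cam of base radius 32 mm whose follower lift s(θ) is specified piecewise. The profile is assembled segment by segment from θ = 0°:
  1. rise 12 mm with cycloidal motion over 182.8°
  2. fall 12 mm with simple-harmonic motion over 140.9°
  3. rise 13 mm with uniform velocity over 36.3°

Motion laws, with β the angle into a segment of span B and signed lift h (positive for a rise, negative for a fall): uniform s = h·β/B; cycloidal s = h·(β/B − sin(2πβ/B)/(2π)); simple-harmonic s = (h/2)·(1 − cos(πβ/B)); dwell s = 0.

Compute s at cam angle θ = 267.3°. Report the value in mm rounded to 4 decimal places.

seg 1 [0°–182.8°] cycloidal, h=12: full span → s += 12 → s = 12.0000
seg 2 [182.8°–323.7°] simple-harmonic, h=-12: θ=267.3° here. β=84.5, B=140.9. -12/2·(1 − cos(π·0.5997)) = -7.8490 → s = 4.1510

4.1510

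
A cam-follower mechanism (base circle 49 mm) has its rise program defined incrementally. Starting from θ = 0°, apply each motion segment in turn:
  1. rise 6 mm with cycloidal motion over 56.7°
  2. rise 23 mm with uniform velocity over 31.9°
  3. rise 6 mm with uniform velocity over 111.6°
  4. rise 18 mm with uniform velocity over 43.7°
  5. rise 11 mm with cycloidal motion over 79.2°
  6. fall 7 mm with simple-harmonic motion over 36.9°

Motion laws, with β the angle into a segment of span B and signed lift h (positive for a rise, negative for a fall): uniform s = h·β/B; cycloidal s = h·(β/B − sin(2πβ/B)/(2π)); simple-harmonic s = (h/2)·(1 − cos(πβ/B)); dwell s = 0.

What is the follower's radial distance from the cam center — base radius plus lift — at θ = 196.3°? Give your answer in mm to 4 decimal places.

seg 1 [0°–56.7°] cycloidal, h=6: full span → s += 6 → s = 6.0000
seg 2 [56.7°–88.6°] uniform, h=23: full span → s += 23 → s = 29.0000
seg 3 [88.6°–200.2°] uniform, h=6: θ=196.3° here. β=107.7, B=111.6. 6·107.7/111.6 = 5.7903 → s = 34.7903
radial distance = base radius + s = 49 + 34.7903 = 83.7903

83.7903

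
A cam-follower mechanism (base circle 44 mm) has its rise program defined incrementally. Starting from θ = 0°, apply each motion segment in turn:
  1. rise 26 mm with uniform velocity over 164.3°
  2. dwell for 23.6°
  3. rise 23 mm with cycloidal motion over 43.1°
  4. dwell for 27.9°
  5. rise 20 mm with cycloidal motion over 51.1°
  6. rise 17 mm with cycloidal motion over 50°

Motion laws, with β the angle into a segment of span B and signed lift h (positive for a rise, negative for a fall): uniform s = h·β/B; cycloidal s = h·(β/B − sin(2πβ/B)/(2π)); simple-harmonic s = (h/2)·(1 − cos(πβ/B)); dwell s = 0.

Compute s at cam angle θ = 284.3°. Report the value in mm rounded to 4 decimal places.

seg 1 [0°–164.3°] uniform, h=26: full span → s += 26 → s = 26.0000
seg 2 [164.3°–187.9°] dwell: s stays 26.0000
seg 3 [187.9°–231°] cycloidal, h=23: full span → s += 23 → s = 49.0000
seg 4 [231°–258.9°] dwell: s stays 49.0000
seg 5 [258.9°–310°] cycloidal, h=20: θ=284.3° here. β=25.4, B=51.1. 20·(0.4971 − sin(2π·0.4971)/(2π)) = 9.8826 → s = 58.8826

58.8826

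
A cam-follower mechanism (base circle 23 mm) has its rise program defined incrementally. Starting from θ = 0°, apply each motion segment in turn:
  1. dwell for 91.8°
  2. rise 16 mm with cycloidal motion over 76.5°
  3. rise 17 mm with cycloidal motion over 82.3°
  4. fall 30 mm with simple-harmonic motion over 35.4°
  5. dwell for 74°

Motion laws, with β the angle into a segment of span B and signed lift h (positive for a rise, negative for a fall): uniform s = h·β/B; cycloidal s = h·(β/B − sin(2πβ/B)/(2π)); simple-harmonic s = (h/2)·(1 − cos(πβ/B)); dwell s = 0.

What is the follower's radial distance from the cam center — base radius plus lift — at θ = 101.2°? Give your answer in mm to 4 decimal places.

seg 1 [0°–91.8°] dwell: s stays 0.0000
seg 2 [91.8°–168.3°] cycloidal, h=16: θ=101.2° here. β=9.4, B=76.5. 16·(0.1229 − sin(2π·0.1229)/(2π)) = 0.1896 → s = 0.1896
radial distance = base radius + s = 23 + 0.1896 = 23.1896

23.1896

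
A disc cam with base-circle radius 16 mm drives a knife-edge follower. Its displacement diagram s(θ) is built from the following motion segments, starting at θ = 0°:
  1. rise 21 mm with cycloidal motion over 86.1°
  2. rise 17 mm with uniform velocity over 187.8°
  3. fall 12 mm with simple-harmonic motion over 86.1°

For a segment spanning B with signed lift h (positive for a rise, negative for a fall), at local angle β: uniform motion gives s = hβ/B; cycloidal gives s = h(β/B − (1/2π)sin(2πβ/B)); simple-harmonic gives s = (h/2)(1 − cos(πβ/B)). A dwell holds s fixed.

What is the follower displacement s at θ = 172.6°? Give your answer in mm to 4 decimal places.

seg 1 [0°–86.1°] cycloidal, h=21: full span → s += 21 → s = 21.0000
seg 2 [86.1°–273.9°] uniform, h=17: θ=172.6° here. β=86.5, B=187.8. 17·86.5/187.8 = 7.8301 → s = 28.8301

28.8301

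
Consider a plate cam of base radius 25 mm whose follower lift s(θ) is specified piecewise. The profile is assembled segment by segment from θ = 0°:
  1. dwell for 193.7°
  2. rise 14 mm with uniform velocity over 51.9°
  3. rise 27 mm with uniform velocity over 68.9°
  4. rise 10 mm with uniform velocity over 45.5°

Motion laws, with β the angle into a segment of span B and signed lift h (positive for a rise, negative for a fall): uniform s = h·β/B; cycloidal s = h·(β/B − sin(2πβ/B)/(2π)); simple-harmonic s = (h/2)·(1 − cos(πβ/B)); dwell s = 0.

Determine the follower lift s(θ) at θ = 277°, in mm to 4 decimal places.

seg 1 [0°–193.7°] dwell: s stays 0.0000
seg 2 [193.7°–245.6°] uniform, h=14: full span → s += 14 → s = 14.0000
seg 3 [245.6°–314.5°] uniform, h=27: θ=277° here. β=31.4, B=68.9. 27·31.4/68.9 = 12.3048 → s = 26.3048

26.3048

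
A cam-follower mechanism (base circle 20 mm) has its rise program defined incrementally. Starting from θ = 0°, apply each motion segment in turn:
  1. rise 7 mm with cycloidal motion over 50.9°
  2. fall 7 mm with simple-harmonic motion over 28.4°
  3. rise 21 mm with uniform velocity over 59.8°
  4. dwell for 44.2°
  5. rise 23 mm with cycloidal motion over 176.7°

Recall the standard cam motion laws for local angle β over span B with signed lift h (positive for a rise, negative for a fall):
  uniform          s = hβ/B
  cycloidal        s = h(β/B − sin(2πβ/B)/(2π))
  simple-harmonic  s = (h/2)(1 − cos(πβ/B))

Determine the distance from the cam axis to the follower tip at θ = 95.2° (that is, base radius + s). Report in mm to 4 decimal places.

seg 1 [0°–50.9°] cycloidal, h=7: full span → s += 7 → s = 7.0000
seg 2 [50.9°–79.3°] simple-harmonic, h=-7: full span → s += -7 → s = 0.0000
seg 3 [79.3°–139.1°] uniform, h=21: θ=95.2° here. β=15.9, B=59.8. 21·15.9/59.8 = 5.5836 → s = 5.5836
radial distance = base radius + s = 20 + 5.5836 = 25.5836

25.5836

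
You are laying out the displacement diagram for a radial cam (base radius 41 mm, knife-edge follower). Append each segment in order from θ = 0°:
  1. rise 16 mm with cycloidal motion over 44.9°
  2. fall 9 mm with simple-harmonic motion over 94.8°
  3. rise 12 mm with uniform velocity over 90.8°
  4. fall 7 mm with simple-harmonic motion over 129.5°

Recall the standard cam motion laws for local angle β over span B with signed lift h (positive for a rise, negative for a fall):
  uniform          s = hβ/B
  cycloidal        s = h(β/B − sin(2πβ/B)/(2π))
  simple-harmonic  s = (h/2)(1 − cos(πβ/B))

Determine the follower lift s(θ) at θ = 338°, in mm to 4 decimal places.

seg 1 [0°–44.9°] cycloidal, h=16: full span → s += 16 → s = 16.0000
seg 2 [44.9°–139.7°] simple-harmonic, h=-9: full span → s += -9 → s = 7.0000
seg 3 [139.7°–230.5°] uniform, h=12: full span → s += 12 → s = 19.0000
seg 4 [230.5°–360°] simple-harmonic, h=-7: θ=338° here. β=107.5, B=129.5. -7/2·(1 − cos(π·0.8301)) = -6.5132 → s = 12.4868

12.4868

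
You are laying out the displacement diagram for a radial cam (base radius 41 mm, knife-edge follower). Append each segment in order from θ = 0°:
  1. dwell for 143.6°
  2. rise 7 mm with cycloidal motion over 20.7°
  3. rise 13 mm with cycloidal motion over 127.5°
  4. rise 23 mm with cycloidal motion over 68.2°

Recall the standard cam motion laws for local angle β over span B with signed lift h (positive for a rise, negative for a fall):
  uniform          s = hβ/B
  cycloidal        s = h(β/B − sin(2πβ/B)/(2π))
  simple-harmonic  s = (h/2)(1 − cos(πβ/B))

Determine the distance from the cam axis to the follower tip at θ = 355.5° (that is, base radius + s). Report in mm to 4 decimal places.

seg 1 [0°–143.6°] dwell: s stays 0.0000
seg 2 [143.6°–164.3°] cycloidal, h=7: full span → s += 7 → s = 7.0000
seg 3 [164.3°–291.8°] cycloidal, h=13: full span → s += 13 → s = 20.0000
seg 4 [291.8°–360°] cycloidal, h=23: θ=355.5° here. β=63.7, B=68.2. 23·(0.9340 − sin(2π·0.9340)/(2π)) = 22.9569 → s = 42.9569
radial distance = base radius + s = 41 + 42.9569 = 83.9569

83.9569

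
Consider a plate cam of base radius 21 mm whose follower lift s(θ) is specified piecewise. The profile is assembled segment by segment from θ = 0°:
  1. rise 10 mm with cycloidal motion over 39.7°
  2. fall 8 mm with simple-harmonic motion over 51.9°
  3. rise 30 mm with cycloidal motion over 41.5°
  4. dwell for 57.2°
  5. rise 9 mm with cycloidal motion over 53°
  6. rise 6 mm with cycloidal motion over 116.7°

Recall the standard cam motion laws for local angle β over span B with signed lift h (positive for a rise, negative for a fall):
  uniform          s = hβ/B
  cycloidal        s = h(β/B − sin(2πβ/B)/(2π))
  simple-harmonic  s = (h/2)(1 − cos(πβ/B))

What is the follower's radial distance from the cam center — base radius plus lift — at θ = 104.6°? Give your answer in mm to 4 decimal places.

seg 1 [0°–39.7°] cycloidal, h=10: full span → s += 10 → s = 10.0000
seg 2 [39.7°–91.6°] simple-harmonic, h=-8: full span → s += -8 → s = 2.0000
seg 3 [91.6°–133.1°] cycloidal, h=30: θ=104.6° here. β=13, B=41.5. 30·(0.3133 − sin(2π·0.3133)/(2π)) = 4.9951 → s = 6.9951
radial distance = base radius + s = 21 + 6.9951 = 27.9951

27.9951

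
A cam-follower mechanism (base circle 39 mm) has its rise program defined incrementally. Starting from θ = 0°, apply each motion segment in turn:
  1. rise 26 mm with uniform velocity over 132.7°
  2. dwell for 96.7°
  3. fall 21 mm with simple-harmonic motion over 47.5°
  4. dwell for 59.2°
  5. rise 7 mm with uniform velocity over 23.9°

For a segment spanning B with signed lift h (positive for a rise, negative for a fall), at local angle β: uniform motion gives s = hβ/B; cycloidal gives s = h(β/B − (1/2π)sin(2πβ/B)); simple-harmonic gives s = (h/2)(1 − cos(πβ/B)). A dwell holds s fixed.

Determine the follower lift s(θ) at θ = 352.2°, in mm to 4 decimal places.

seg 1 [0°–132.7°] uniform, h=26: full span → s += 26 → s = 26.0000
seg 2 [132.7°–229.4°] dwell: s stays 26.0000
seg 3 [229.4°–276.9°] simple-harmonic, h=-21: full span → s += -21 → s = 5.0000
seg 4 [276.9°–336.1°] dwell: s stays 5.0000
seg 5 [336.1°–360°] uniform, h=7: θ=352.2° here. β=16.1, B=23.9. 7·16.1/23.9 = 4.7155 → s = 9.7155

9.7155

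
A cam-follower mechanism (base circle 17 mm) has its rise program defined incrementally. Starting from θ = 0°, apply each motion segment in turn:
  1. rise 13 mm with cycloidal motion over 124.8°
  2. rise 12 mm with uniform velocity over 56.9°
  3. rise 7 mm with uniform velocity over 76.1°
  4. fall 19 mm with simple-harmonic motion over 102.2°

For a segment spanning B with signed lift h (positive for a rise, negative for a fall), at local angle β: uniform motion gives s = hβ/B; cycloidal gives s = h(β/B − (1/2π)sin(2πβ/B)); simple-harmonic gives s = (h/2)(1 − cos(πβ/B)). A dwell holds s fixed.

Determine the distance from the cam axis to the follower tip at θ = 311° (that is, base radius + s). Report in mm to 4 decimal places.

seg 1 [0°–124.8°] cycloidal, h=13: full span → s += 13 → s = 13.0000
seg 2 [124.8°–181.7°] uniform, h=12: full span → s += 12 → s = 25.0000
seg 3 [181.7°–257.8°] uniform, h=7: full span → s += 7 → s = 32.0000
seg 4 [257.8°–360°] simple-harmonic, h=-19: θ=311° here. β=53.2, B=102.2. -19/2·(1 − cos(π·0.5205)) = -10.1128 → s = 21.8872
radial distance = base radius + s = 17 + 21.8872 = 38.8872

38.8872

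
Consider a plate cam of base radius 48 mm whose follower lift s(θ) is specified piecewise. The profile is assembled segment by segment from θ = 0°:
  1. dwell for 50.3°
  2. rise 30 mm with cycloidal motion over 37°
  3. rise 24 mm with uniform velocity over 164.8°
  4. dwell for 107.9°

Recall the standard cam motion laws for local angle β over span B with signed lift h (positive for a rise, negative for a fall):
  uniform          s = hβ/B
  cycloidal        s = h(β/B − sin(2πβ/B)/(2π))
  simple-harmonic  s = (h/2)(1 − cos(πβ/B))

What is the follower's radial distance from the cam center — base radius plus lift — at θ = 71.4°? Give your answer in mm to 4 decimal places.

seg 1 [0°–50.3°] dwell: s stays 0.0000
seg 2 [50.3°–87.3°] cycloidal, h=30: θ=71.4° here. β=21.1, B=37. 30·(0.5703 − sin(2π·0.5703)/(2π)) = 19.1484 → s = 19.1484
radial distance = base radius + s = 48 + 19.1484 = 67.1484

67.1484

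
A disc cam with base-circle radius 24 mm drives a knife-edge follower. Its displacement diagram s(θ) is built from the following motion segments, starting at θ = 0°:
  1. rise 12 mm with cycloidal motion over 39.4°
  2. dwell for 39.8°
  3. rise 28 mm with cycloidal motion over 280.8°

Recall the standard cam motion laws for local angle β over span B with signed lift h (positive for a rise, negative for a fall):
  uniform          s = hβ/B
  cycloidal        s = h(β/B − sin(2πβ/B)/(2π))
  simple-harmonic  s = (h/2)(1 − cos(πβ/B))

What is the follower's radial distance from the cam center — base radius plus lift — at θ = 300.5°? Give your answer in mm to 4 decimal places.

seg 1 [0°–39.4°] cycloidal, h=12: full span → s += 12 → s = 12.0000
seg 2 [39.4°–79.2°] dwell: s stays 12.0000
seg 3 [79.2°–360°] cycloidal, h=28: θ=300.5° here. β=221.3, B=280.8. 28·(0.7881 − sin(2π·0.7881)/(2π)) = 26.3962 → s = 38.3962
radial distance = base radius + s = 24 + 38.3962 = 62.3962

62.3962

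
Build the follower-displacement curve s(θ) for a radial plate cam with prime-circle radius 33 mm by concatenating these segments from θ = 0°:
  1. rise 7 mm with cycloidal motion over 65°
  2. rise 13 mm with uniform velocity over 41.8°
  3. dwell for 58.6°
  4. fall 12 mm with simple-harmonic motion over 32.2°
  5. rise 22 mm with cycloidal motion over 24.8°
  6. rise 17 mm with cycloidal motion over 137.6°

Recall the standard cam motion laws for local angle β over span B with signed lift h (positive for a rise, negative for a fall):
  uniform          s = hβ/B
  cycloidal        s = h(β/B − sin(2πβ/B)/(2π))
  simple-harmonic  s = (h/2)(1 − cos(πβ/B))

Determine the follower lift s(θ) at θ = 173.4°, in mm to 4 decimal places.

seg 1 [0°–65°] cycloidal, h=7: full span → s += 7 → s = 7.0000
seg 2 [65°–106.8°] uniform, h=13: full span → s += 13 → s = 20.0000
seg 3 [106.8°–165.4°] dwell: s stays 20.0000
seg 4 [165.4°–197.6°] simple-harmonic, h=-12: θ=173.4° here. β=8, B=32.2. -12/2·(1 − cos(π·0.2484)) = -1.7367 → s = 18.2633

18.2633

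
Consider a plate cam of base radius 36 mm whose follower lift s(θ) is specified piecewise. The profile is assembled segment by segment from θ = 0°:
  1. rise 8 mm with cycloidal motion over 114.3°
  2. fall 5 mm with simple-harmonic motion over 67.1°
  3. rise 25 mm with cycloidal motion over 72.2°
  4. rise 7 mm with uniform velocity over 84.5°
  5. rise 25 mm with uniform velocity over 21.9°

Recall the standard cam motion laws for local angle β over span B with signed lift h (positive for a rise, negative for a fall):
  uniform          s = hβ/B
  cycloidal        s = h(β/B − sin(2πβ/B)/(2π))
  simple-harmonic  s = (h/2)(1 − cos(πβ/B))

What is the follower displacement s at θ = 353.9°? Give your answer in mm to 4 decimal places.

seg 1 [0°–114.3°] cycloidal, h=8: full span → s += 8 → s = 8.0000
seg 2 [114.3°–181.4°] simple-harmonic, h=-5: full span → s += -5 → s = 3.0000
seg 3 [181.4°–253.6°] cycloidal, h=25: full span → s += 25 → s = 28.0000
seg 4 [253.6°–338.1°] uniform, h=7: full span → s += 7 → s = 35.0000
seg 5 [338.1°–360°] uniform, h=25: θ=353.9° here. β=15.8, B=21.9. 25·15.8/21.9 = 18.0365 → s = 53.0365

53.0365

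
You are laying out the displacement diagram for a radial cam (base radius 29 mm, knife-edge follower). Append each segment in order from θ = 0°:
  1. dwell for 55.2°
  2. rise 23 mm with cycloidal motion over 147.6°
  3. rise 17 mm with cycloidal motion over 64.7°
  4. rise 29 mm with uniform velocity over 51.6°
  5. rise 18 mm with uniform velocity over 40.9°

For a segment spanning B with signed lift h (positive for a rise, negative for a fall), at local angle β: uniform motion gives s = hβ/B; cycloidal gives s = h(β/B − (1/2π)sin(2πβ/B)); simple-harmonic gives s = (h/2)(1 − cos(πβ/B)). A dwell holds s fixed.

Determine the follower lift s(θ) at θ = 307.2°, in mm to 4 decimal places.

seg 1 [0°–55.2°] dwell: s stays 0.0000
seg 2 [55.2°–202.8°] cycloidal, h=23: full span → s += 23 → s = 23.0000
seg 3 [202.8°–267.5°] cycloidal, h=17: full span → s += 17 → s = 40.0000
seg 4 [267.5°–319.1°] uniform, h=29: θ=307.2° here. β=39.7, B=51.6. 29·39.7/51.6 = 22.3120 → s = 62.3120

62.3120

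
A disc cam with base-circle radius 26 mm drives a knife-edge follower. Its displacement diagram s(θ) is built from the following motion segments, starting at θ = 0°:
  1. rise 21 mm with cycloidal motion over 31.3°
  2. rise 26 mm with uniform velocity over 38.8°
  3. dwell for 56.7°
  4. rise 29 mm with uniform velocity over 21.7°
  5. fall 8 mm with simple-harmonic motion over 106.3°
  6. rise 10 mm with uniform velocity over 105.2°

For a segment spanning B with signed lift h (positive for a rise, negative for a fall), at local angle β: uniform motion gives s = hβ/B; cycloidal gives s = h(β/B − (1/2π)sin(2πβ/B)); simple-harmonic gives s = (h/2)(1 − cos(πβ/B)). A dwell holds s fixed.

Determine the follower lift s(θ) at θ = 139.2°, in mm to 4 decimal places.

seg 1 [0°–31.3°] cycloidal, h=21: full span → s += 21 → s = 21.0000
seg 2 [31.3°–70.1°] uniform, h=26: full span → s += 26 → s = 47.0000
seg 3 [70.1°–126.8°] dwell: s stays 47.0000
seg 4 [126.8°–148.5°] uniform, h=29: θ=139.2° here. β=12.4, B=21.7. 29·12.4/21.7 = 16.5714 → s = 63.5714

63.5714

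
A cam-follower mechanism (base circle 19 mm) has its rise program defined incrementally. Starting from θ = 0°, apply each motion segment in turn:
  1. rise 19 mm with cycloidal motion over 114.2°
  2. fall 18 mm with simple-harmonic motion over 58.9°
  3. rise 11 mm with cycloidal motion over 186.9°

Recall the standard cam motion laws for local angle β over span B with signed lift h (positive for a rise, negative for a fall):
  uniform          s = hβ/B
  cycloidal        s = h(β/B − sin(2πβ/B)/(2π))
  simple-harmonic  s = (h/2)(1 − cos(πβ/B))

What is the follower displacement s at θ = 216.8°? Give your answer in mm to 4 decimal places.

seg 1 [0°–114.2°] cycloidal, h=19: full span → s += 19 → s = 19.0000
seg 2 [114.2°–173.1°] simple-harmonic, h=-18: full span → s += -18 → s = 1.0000
seg 3 [173.1°–360°] cycloidal, h=11: θ=216.8° here. β=43.7, B=186.9. 11·(0.2338 − sin(2π·0.2338)/(2π)) = 0.8303 → s = 1.8303

1.8303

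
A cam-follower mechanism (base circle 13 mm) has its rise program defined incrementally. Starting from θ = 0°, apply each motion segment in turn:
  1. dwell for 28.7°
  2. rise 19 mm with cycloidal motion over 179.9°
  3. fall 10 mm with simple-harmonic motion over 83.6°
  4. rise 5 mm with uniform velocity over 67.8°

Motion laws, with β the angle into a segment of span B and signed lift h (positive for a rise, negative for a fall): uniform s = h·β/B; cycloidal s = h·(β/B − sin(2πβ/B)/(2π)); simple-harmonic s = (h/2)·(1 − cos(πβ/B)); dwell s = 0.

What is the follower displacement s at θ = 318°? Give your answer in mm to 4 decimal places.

seg 1 [0°–28.7°] dwell: s stays 0.0000
seg 2 [28.7°–208.6°] cycloidal, h=19: full span → s += 19 → s = 19.0000
seg 3 [208.6°–292.2°] simple-harmonic, h=-10: full span → s += -10 → s = 9.0000
seg 4 [292.2°–360°] uniform, h=5: θ=318° here. β=25.8, B=67.8. 5·25.8/67.8 = 1.9027 → s = 10.9027

10.9027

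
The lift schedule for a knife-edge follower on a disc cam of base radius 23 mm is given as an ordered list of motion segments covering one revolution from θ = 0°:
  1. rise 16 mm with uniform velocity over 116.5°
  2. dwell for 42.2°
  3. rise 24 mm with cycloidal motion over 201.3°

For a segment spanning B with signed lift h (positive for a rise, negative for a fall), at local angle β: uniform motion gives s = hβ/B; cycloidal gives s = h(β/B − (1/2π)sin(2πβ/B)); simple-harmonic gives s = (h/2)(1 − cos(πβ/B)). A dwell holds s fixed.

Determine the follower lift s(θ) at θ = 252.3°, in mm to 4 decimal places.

seg 1 [0°–116.5°] uniform, h=16: full span → s += 16 → s = 16.0000
seg 2 [116.5°–158.7°] dwell: s stays 16.0000
seg 3 [158.7°–360°] cycloidal, h=24: θ=252.3° here. β=93.6, B=201.3. 24·(0.4650 − sin(2π·0.4650)/(2π)) = 10.3257 → s = 26.3257

26.3257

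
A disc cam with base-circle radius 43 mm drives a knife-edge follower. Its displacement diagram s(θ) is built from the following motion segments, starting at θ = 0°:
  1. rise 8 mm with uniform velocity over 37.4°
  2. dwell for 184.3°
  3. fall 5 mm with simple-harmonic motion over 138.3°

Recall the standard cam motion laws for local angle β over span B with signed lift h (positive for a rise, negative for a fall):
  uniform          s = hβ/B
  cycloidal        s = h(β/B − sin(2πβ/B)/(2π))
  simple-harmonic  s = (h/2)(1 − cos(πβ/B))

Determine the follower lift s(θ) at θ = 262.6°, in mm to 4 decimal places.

seg 1 [0°–37.4°] uniform, h=8: full span → s += 8 → s = 8.0000
seg 2 [37.4°–221.7°] dwell: s stays 8.0000
seg 3 [221.7°–360°] simple-harmonic, h=-5: θ=262.6° here. β=40.9, B=138.3. -5/2·(1 − cos(π·0.2957)) = -1.0036 → s = 6.9964

6.9964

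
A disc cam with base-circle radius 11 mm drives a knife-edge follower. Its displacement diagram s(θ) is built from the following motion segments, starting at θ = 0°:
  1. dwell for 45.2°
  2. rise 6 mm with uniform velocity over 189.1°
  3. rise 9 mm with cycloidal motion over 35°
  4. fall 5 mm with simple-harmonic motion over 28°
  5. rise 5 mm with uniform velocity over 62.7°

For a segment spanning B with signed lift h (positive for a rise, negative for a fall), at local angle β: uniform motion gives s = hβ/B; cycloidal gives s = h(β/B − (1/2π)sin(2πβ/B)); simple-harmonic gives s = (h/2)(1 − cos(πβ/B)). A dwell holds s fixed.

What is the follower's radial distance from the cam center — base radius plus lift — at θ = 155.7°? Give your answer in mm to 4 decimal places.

seg 1 [0°–45.2°] dwell: s stays 0.0000
seg 2 [45.2°–234.3°] uniform, h=6: θ=155.7° here. β=110.5, B=189.1. 6·110.5/189.1 = 3.5061 → s = 3.5061
radial distance = base radius + s = 11 + 3.5061 = 14.5061

14.5061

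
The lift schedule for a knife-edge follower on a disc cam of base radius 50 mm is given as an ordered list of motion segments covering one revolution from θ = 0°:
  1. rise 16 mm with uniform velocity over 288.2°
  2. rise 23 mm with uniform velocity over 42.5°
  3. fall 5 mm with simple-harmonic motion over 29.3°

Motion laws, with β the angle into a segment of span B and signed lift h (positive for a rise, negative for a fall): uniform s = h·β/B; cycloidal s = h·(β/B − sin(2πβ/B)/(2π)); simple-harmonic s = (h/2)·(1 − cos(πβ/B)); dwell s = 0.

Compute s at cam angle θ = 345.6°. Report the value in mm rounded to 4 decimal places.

seg 1 [0°–288.2°] uniform, h=16: full span → s += 16 → s = 16.0000
seg 2 [288.2°–330.7°] uniform, h=23: full span → s += 23 → s = 39.0000
seg 3 [330.7°–360°] simple-harmonic, h=-5: θ=345.6° here. β=14.9, B=29.3. -5/2·(1 − cos(π·0.5085)) = -2.5670 → s = 36.4330

36.4330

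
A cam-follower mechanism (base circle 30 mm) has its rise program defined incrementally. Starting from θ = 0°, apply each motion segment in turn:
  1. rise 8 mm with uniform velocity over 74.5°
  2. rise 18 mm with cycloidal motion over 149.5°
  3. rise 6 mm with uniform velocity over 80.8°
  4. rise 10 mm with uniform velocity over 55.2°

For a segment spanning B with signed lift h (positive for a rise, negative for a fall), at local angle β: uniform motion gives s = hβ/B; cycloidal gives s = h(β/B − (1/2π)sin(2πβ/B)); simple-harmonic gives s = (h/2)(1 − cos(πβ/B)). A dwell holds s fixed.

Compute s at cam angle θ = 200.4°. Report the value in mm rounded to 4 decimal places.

seg 1 [0°–74.5°] uniform, h=8: full span → s += 8 → s = 8.0000
seg 2 [74.5°–224°] cycloidal, h=18: θ=200.4° here. β=125.9, B=149.5. 18·(0.8421 − sin(2π·0.8421)/(2π)) = 17.5565 → s = 25.5565

25.5565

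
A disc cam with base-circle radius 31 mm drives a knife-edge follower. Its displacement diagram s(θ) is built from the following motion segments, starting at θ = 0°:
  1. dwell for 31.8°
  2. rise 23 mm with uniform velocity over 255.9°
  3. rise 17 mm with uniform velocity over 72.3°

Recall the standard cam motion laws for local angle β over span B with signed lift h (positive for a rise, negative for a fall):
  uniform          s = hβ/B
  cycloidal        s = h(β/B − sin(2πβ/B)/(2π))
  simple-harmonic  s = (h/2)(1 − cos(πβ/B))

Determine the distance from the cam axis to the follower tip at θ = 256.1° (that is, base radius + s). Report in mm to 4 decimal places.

seg 1 [0°–31.8°] dwell: s stays 0.0000
seg 2 [31.8°–287.7°] uniform, h=23: θ=256.1° here. β=224.3, B=255.9. 23·224.3/255.9 = 20.1598 → s = 20.1598
radial distance = base radius + s = 31 + 20.1598 = 51.1598

51.1598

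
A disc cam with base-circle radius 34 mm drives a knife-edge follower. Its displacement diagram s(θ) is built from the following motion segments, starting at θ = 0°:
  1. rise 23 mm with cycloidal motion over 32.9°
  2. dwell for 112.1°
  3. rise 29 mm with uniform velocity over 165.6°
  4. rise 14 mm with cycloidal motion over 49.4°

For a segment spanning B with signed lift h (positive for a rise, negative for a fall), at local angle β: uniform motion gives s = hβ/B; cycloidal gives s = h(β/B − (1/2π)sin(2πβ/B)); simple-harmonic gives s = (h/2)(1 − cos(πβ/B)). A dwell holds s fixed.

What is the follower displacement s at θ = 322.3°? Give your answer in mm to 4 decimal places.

seg 1 [0°–32.9°] cycloidal, h=23: full span → s += 23 → s = 23.0000
seg 2 [32.9°–145°] dwell: s stays 23.0000
seg 3 [145°–310.6°] uniform, h=29: full span → s += 29 → s = 52.0000
seg 4 [310.6°–360°] cycloidal, h=14: θ=322.3° here. β=11.7, B=49.4. 14·(0.2368 − sin(2π·0.2368)/(2π)) = 1.0952 → s = 53.0952

53.0952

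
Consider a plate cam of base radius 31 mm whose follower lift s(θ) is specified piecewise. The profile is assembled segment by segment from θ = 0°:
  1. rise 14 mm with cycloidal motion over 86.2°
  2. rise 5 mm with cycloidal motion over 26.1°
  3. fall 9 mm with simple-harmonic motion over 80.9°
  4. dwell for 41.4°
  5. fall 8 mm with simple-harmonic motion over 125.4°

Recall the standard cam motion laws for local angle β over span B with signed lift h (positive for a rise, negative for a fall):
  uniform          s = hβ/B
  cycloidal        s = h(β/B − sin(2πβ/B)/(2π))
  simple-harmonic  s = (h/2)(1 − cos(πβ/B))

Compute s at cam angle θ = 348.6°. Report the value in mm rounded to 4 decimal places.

seg 1 [0°–86.2°] cycloidal, h=14: full span → s += 14 → s = 14.0000
seg 2 [86.2°–112.3°] cycloidal, h=5: full span → s += 5 → s = 19.0000
seg 3 [112.3°–193.2°] simple-harmonic, h=-9: full span → s += -9 → s = 10.0000
seg 4 [193.2°–234.6°] dwell: s stays 10.0000
seg 5 [234.6°–360°] simple-harmonic, h=-8: θ=348.6° here. β=114, B=125.4. -8/2·(1 − cos(π·0.9091)) = -7.8380 → s = 2.1620

2.1620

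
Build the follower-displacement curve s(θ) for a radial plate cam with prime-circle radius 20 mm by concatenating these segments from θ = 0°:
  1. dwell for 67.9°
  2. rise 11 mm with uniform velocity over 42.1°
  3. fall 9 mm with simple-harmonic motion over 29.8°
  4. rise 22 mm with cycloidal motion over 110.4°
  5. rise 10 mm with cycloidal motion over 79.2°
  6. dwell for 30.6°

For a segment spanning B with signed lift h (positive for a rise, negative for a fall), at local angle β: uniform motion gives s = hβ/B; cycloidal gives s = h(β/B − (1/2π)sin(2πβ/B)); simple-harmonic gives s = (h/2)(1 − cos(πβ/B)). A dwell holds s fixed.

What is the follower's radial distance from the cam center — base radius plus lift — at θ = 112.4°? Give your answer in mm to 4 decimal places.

seg 1 [0°–67.9°] dwell: s stays 0.0000
seg 2 [67.9°–110°] uniform, h=11: full span → s += 11 → s = 11.0000
seg 3 [110°–139.8°] simple-harmonic, h=-9: θ=112.4° here. β=2.4, B=29.8. -9/2·(1 − cos(π·0.0805)) = -0.1433 → s = 10.8567
radial distance = base radius + s = 20 + 10.8567 = 30.8567

30.8567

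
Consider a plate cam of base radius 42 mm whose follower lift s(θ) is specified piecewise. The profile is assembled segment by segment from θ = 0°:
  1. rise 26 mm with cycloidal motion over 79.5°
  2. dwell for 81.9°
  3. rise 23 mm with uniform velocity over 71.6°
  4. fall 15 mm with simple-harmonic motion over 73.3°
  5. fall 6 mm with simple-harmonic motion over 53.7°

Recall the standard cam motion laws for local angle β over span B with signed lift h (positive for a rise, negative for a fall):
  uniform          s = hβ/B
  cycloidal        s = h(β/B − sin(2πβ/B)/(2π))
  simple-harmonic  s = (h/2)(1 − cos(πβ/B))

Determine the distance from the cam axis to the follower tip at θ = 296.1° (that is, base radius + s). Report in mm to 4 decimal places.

seg 1 [0°–79.5°] cycloidal, h=26: full span → s += 26 → s = 26.0000
seg 2 [79.5°–161.4°] dwell: s stays 26.0000
seg 3 [161.4°–233°] uniform, h=23: full span → s += 23 → s = 49.0000
seg 4 [233°–306.3°] simple-harmonic, h=-15: θ=296.1° here. β=63.1, B=73.3. -15/2·(1 − cos(π·0.8608)) = -14.2947 → s = 34.7053
radial distance = base radius + s = 42 + 34.7053 = 76.7053

76.7053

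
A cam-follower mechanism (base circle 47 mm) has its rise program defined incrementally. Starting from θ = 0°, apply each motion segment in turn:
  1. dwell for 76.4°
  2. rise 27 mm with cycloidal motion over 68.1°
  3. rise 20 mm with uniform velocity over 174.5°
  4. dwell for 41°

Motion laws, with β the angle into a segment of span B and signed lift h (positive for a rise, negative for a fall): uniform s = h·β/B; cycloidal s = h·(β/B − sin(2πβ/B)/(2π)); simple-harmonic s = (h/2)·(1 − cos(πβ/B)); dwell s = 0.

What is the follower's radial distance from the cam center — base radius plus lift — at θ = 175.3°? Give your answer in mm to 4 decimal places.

seg 1 [0°–76.4°] dwell: s stays 0.0000
seg 2 [76.4°–144.5°] cycloidal, h=27: full span → s += 27 → s = 27.0000
seg 3 [144.5°–319°] uniform, h=20: θ=175.3° here. β=30.8, B=174.5. 20·30.8/174.5 = 3.5301 → s = 30.5301
radial distance = base radius + s = 47 + 30.5301 = 77.5301

77.5301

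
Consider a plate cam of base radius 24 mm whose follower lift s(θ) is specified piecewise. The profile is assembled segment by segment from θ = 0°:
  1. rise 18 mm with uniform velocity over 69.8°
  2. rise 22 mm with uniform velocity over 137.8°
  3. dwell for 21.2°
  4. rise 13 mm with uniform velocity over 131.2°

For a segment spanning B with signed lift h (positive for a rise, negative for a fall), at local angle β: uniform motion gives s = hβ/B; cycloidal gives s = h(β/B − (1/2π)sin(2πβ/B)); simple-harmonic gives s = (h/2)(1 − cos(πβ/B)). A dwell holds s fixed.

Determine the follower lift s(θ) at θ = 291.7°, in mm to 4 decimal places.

seg 1 [0°–69.8°] uniform, h=18: full span → s += 18 → s = 18.0000
seg 2 [69.8°–207.6°] uniform, h=22: full span → s += 22 → s = 40.0000
seg 3 [207.6°–228.8°] dwell: s stays 40.0000
seg 4 [228.8°–360°] uniform, h=13: θ=291.7° here. β=62.9, B=131.2. 13·62.9/131.2 = 6.2325 → s = 46.2325

46.2325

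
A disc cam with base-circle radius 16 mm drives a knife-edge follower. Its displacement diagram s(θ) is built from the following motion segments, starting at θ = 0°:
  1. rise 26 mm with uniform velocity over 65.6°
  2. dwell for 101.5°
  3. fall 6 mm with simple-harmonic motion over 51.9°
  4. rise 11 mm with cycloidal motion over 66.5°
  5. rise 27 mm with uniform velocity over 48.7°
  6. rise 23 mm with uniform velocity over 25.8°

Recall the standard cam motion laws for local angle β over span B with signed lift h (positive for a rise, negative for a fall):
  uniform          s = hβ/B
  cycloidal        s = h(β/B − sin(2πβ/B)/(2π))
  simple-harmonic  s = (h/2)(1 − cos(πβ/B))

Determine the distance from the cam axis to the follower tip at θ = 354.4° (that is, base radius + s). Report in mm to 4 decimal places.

seg 1 [0°–65.6°] uniform, h=26: full span → s += 26 → s = 26.0000
seg 2 [65.6°–167.1°] dwell: s stays 26.0000
seg 3 [167.1°–219°] simple-harmonic, h=-6: full span → s += -6 → s = 20.0000
seg 4 [219°–285.5°] cycloidal, h=11: full span → s += 11 → s = 31.0000
seg 5 [285.5°–334.2°] uniform, h=27: full span → s += 27 → s = 58.0000
seg 6 [334.2°–360°] uniform, h=23: θ=354.4° here. β=20.2, B=25.8. 23·20.2/25.8 = 18.0078 → s = 76.0078
radial distance = base radius + s = 16 + 76.0078 = 92.0078

92.0078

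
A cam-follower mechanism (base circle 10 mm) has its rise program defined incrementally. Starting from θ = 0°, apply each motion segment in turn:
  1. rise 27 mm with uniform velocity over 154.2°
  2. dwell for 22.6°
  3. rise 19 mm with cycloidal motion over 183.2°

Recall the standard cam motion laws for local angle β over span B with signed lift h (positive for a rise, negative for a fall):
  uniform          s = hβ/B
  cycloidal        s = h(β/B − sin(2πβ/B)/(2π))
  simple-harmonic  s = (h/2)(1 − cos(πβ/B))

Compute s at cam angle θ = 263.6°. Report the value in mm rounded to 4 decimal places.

seg 1 [0°–154.2°] uniform, h=27: full span → s += 27 → s = 27.0000
seg 2 [154.2°–176.8°] dwell: s stays 27.0000
seg 3 [176.8°–360°] cycloidal, h=19: θ=263.6° here. β=86.8, B=183.2. 19·(0.4738 − sin(2π·0.4738)/(2π)) = 8.5066 → s = 35.5066

35.5066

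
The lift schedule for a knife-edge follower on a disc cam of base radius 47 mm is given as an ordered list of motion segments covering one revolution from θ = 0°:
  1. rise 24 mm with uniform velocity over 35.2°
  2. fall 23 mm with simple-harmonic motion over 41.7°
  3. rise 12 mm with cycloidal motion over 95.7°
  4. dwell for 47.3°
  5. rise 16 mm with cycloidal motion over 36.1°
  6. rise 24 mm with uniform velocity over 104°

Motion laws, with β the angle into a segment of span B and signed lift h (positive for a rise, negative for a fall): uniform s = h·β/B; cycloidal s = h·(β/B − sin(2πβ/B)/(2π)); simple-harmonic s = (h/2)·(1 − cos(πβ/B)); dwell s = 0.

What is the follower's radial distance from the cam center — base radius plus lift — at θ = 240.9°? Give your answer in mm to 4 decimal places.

seg 1 [0°–35.2°] uniform, h=24: full span → s += 24 → s = 24.0000
seg 2 [35.2°–76.9°] simple-harmonic, h=-23: full span → s += -23 → s = 1.0000
seg 3 [76.9°–172.6°] cycloidal, h=12: full span → s += 12 → s = 13.0000
seg 4 [172.6°–219.9°] dwell: s stays 13.0000
seg 5 [219.9°–256°] cycloidal, h=16: θ=240.9° here. β=21, B=36.1. 16·(0.5817 − sin(2π·0.5817)/(2π)) = 10.5583 → s = 23.5583
radial distance = base radius + s = 47 + 23.5583 = 70.5583

70.5583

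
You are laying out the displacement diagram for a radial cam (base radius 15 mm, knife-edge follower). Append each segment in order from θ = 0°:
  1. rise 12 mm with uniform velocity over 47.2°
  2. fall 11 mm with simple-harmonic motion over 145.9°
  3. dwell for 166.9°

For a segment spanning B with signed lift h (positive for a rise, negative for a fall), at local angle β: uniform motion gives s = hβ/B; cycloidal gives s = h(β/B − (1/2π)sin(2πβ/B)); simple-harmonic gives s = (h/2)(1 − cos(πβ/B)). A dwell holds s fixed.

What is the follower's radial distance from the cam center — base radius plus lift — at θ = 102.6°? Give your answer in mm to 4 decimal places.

seg 1 [0°–47.2°] uniform, h=12: full span → s += 12 → s = 12.0000
seg 2 [47.2°–193.1°] simple-harmonic, h=-11: θ=102.6° here. β=55.4, B=145.9. -11/2·(1 − cos(π·0.3797)) = -3.4707 → s = 8.5293
radial distance = base radius + s = 15 + 8.5293 = 23.5293

23.5293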